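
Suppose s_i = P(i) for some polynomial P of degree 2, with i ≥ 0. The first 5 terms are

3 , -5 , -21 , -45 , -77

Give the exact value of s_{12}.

1st diffs: -8, -16, -24, -32.
2nd diffs: -8, -8, -8 (constant).
So s_i = -4i^2 - 4i + 3.
Evaluating at i = 12 gives s_{12} = -621.

-621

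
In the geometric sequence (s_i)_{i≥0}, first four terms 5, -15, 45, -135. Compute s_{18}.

1937102445

Common ratio r = -3.
s_i = 5·(-3)^(i-0).
s_{18} = 5·(-3)^18 = 1937102445.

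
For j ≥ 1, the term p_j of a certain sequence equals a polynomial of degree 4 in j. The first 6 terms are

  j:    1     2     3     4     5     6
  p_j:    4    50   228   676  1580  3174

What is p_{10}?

22810

1st diffs: 46, 178, 448, 904, 1594.
2nd diffs: 132, 270, 456, 690.
3rd diffs: 138, 186, 234.
4th diffs: 48, 48 (constant).
Newton forward-difference form: p_j = 4 + 46·C(j-1,1) + 132·C(j-1,2) + 138·C(j-1,3) + 48·C(j-1,4).
At j = 10: j-1 = 9, so p_{10} = 4 + 414 + 4752 + 11592 + 6048 = 22810.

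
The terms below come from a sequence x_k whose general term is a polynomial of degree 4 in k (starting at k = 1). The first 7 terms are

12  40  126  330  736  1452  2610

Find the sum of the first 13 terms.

92716

1st diffs: 28, 86, 204, 406, 716, 1158.
2nd diffs: 58, 118, 202, 310, 442.
3rd diffs: 60, 84, 108, 132.
4th diffs: 24, 24, 24 (constant).
Newton forward-difference form: x_k = 12 + 28·C(k-1,1) + 58·C(k-1,2) + 60·C(k-1,3) + 24·C(k-1,4).
Continuing: …, 4366, 6900, 10416, 15142, …, x_{13} = 29256.
Summing k = 1..13 (13 terms) gives 92716.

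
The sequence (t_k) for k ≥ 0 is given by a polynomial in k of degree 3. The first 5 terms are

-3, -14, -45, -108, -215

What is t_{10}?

-2453

1st diffs: -11, -31, -63, -107.
2nd diffs: -20, -32, -44.
3rd diffs: -12, -12 (constant).
Newton forward-difference form: t_k = -3 + (-11)·C(k,1) + (-20)·C(k,2) + (-12)·C(k,3).
At k = 10: k = 10, so t_{10} = -3 - 110 - 900 - 1440 = -2453.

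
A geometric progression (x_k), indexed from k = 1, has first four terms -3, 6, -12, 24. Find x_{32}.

Common ratio r = -2.
x_k = (-3)·(-2)^(k-1).
x_{32} = (-3)·(-2)^31 = 6442450944.

6442450944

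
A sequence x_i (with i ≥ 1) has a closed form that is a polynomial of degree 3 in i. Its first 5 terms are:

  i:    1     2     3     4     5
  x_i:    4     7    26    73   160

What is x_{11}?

2194

1st diffs: 3, 19, 47, 87.
2nd diffs: 16, 28, 40.
3rd diffs: 12, 12 (constant).
Newton forward-difference form: x_i = 4 + 3·C(i-1,1) + 16·C(i-1,2) + 12·C(i-1,3).
At i = 11: i-1 = 10, so x_{11} = 4 + 30 + 720 + 1440 = 2194.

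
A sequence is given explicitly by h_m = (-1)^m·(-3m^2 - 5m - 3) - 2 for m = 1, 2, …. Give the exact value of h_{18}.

(-1)^18 = 1; -3m^2 - 5m - 3 at m=18 is -1065; so h_{18} = -1067.

-1067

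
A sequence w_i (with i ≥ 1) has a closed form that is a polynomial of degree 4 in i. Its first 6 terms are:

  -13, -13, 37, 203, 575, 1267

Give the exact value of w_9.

6763

1st diffs: 0, 50, 166, 372, 692.
2nd diffs: 50, 116, 206, 320.
3rd diffs: 66, 90, 114.
4th diffs: 24, 24 (constant).
So w_i = i^4 + i^3 - 6i^2 - 4i - 5.
Evaluating at i = 9 gives w_9 = 6763.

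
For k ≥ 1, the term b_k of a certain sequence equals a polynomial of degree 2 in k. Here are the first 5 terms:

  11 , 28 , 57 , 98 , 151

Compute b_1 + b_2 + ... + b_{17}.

10659

1st diffs: 17, 29, 41, 53.
2nd diffs: 12, 12, 12 (constant).
Newton forward-difference form: b_k = 11 + 17·C(k-1,1) + 12·C(k-1,2).
Continuing: …, 216, 293, 382, 483, …, b_{17} = 1723.
Summing k = 1..17 (17 terms) gives 10659.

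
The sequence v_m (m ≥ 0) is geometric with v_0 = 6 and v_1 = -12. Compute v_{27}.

-805306368

Common ratio r = -2.
v_m = 6·(-2)^(m-0).
v_{27} = 6·(-2)^27 = -805306368.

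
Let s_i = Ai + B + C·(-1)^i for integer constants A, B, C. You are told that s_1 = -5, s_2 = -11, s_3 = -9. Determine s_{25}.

At i = 1, 2, 3: A + B - C = -5; 2A + B + C = -11; 3A + B - C = -9.
Subtracting the first from the second: A + 2C = -6.
Subtracting the second from the third: A - 2C = 2.
Solving: C = -2, A = -2, then B = -5.
Therefore s_{25} = -50 + (-5) + (-2)·(-1) = -53.

-53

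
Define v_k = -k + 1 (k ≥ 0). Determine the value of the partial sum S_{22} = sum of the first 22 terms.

Over k = 0..21: Σk = 231.
Total = (-1)·231 + (1)·22 = -209.

-209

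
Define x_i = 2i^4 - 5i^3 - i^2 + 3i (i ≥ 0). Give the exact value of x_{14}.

x_{14} = 2·14^4 - 5·14^3 - 1·14^2 + 3·14 = 62958.

62958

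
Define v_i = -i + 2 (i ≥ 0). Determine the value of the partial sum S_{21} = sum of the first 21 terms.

-168

Over i = 0..20: Σi = 210.
Total = (-1)·210 + (2)·21 = -168.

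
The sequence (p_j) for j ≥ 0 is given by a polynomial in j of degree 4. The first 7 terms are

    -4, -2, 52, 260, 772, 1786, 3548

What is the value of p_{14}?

1st diffs: 2, 54, 208, 512, 1014, 1762.
2nd diffs: 52, 154, 304, 502, 748.
3rd diffs: 102, 150, 198, 246.
4th diffs: 48, 48, 48 (constant).
Newton forward-difference form: p_j = -4 + 2·C(j,1) + 52·C(j,2) + 102·C(j,3) + 48·C(j,4).
At j = 14: j = 14, so p_{14} = -4 + 28 + 4732 + 37128 + 48048 = 89932.

89932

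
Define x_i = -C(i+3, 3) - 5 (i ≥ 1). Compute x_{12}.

C(15, 3) = 455, so x_{12} = -460.

-460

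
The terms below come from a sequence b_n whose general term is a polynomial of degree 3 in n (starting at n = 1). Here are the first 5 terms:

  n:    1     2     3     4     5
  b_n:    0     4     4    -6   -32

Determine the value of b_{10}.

1st diffs: 4, 0, -10, -26.
2nd diffs: -4, -10, -16.
3rd diffs: -6, -6 (constant).
So b_n = -n^3 + 4n^2 - n - 2.
Evaluating at n = 10 gives b_{10} = -612.

-612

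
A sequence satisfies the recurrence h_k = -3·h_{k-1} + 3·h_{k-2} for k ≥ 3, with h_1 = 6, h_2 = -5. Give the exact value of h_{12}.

Iterate the recurrence:
h_3 = 33, h_4 = -114, h_5 = 441, h_6 = -1665, h_7 = 6318, h_8 = -23949, h_9 = 90801, h_{10} = -344250, h_{11} = 1305153, h_{12} = -4948209.

-4948209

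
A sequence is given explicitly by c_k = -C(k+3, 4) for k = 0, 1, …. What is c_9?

-495

C(12, 4) = 495, so c_9 = -495.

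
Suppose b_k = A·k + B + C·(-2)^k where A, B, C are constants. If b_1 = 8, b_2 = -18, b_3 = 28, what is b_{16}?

At k = 1, 2, 3: A + B - 2C = 8; 2A + B + 4C = -18; 3A + B - 8C = 28.
Subtracting the first from the second: A + 6C = -26.
Subtracting the second from the third: A - 12C = 46.
Solving: C = -4, A = -2, then B = 2.
Therefore b_{16} = -32 + 2 + (-4)·65536 = -262174.

-262174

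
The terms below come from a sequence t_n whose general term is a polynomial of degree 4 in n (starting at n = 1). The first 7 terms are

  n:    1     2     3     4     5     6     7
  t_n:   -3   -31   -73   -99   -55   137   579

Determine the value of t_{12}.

1st diffs: -28, -42, -26, 44, 192, 442.
2nd diffs: -14, 16, 70, 148, 250.
3rd diffs: 30, 54, 78, 102.
4th diffs: 24, 24, 24 (constant).
Newton forward-difference form: t_n = -3 + (-28)·C(n-1,1) + (-14)·C(n-1,2) + 30·C(n-1,3) + 24·C(n-1,4).
At n = 12: n-1 = 11, so t_{12} = -3 - 308 - 770 + 4950 + 7920 = 11789.

11789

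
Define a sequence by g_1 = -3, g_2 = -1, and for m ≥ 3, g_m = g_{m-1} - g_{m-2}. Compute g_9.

2

Step forward from the initial values:
g_3 = 2, g_4 = 3, g_5 = 1, g_6 = -2, g_7 = -3, g_8 = -1, g_9 = 2.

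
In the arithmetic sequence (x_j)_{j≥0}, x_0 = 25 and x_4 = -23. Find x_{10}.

-95

Common difference d = (-23 - 25) / (4 - 0) = -12.
x_j = 25 + (j - 0)·(-12).
x_{10} = 25 + 10·(-12) = -95.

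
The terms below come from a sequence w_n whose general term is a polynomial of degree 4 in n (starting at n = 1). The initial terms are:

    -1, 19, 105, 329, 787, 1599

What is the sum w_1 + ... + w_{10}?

1st diffs: 20, 86, 224, 458, 812.
2nd diffs: 66, 138, 234, 354.
3rd diffs: 72, 96, 120.
4th diffs: 24, 24 (constant).
Newton forward-difference form: w_n = -1 + 20·C(n-1,1) + 66·C(n-1,2) + 72·C(n-1,3) + 24·C(n-1,4).
Continuing: 2909, 4885, 7719, 11627.
Summing n = 1..10 (10 terms) gives 29978.

29978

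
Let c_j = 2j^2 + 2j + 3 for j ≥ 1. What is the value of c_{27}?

1515

c_{27} = 2·27^2 + 2·27 + 3 = 1515.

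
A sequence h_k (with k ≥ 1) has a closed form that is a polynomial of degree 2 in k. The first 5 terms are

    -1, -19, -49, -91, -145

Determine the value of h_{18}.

1st diffs: -18, -30, -42, -54.
2nd diffs: -12, -12, -12 (constant).
So h_k = -6k^2 + 5.
Evaluating at k = 18 gives h_{18} = -1939.

-1939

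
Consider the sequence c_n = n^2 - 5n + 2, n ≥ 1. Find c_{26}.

c_{26} = 1·26^2 - 5·26 + 2 = 548.

548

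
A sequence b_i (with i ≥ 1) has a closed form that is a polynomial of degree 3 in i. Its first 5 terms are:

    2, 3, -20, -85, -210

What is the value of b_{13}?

-5530

1st diffs: 1, -23, -65, -125.
2nd diffs: -24, -42, -60.
3rd diffs: -18, -18 (constant).
Newton forward-difference form: b_i = 2 + 1·C(i-1,1) + (-24)·C(i-1,2) + (-18)·C(i-1,3).
At i = 13: i-1 = 12, so b_{13} = 2 + 12 - 1584 - 3960 = -5530.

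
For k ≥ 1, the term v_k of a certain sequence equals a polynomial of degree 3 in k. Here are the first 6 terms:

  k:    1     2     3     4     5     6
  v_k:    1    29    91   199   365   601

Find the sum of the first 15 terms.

34805

1st diffs: 28, 62, 108, 166, 236.
2nd diffs: 34, 46, 58, 70.
3rd diffs: 12, 12, 12 (constant).
Newton forward-difference form: v_k = 1 + 28·C(k-1,1) + 34·C(k-1,2) + 12·C(k-1,3).
Continuing: …, 919, 1331, 1849, 2485, …, v_{15} = 7855.
Summing k = 1..15 (15 terms) gives 34805.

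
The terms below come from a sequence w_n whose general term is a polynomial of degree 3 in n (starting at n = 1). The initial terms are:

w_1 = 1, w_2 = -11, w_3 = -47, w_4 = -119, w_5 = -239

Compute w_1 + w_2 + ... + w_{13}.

-16367

1st diffs: -12, -36, -72, -120.
2nd diffs: -24, -36, -48.
3rd diffs: -12, -12 (constant).
So w_n = -2n^3 + 2n + 1.
Continuing: …, -419, -671, -1007, -1439, …, w_{13} = -4367.
Summing n = 1..13 (13 terms) gives -16367.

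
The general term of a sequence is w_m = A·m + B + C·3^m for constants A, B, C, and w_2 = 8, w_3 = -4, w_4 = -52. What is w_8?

-6508

Write the equations: 2A + B + 9C = 8; 3A + B + 27C = -4; 4A + B + 81C = -52.
Subtracting the first from the second: A + 18C = -12.
Subtracting the second from the third: A + 54C = -48.
Solving: C = -1, A = 6, then B = 5.
So w_m = 6·m + 5 + (-1)·3^m; at m=8 this is -6508.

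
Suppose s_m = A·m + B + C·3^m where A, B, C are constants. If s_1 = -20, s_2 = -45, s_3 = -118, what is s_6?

-2929

Write the equations: A + B + 3C = -20; 2A + B + 9C = -45; 3A + B + 27C = -118.
Subtracting the first from the second: A + 6C = -25.
Subtracting the second from the third: A + 18C = -73.
Solving: C = -4, A = -1, then B = -7.
Hence s_6 = -1·6 + (-7) + (-4)·729 = -2929.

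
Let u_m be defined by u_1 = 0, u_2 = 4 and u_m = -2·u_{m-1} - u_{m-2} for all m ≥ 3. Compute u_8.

Iterate the recurrence:
u_3 = -8; u_4 = 12; u_5 = -16; u_6 = 20; u_7 = -24; u_8 = 28.
(Characteristic roots are -1 and -1.)

28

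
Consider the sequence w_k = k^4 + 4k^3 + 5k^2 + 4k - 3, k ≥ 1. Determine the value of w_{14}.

50425

w_{14} = 1·14^4 + 4·14^3 + 5·14^2 + 4·14 - 3 = 50425.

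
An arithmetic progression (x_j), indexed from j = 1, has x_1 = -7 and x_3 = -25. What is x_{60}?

Common difference d = (-25 - (-7)) / (3 - 1) = -9.
x_j = -7 + (j - 1)·(-9).
x_{60} = -7 + 59·(-9) = -538.

-538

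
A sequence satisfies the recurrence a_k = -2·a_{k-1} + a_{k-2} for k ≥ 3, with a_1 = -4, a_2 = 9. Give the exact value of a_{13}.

Applying the relation repeatedly:
a_3 = -22, a_4 = 53, a_5 = -128, …, a_{10} = 10497, a_{11} = -25342, a_{12} = 61181, a_{13} = -147704.

-147704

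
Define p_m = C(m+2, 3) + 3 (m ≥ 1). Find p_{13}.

458

C(15, 3) = 455, so p_{13} = 458.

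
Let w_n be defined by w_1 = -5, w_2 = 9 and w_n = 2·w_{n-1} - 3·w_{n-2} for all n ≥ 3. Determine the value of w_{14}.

-8079

Applying the relation repeatedly:
w_3 = 33, w_4 = 39, w_5 = -21, …, w_{11} = 897, w_{12} = -2697, w_{13} = -8085, w_{14} = -8079.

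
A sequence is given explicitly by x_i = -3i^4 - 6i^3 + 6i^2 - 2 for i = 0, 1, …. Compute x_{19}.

-429953

x_{19} = -3·19^4 - 6·19^3 + 6·19^2 - 2 = -429953.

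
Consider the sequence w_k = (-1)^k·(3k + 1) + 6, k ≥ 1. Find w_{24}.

79

(-1)^24 = 1; 3k + 1 at k=24 is 73; so w_{24} = 79.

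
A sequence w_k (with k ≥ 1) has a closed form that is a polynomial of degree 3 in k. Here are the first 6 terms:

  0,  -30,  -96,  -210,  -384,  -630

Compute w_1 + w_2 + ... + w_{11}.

-11550

1st diffs: -30, -66, -114, -174, -246.
2nd diffs: -36, -48, -60, -72.
3rd diffs: -12, -12, -12 (constant).
So w_k = -2k^3 - 6k^2 + 2k + 6.
Continuing: …, -960, -1386, -1920, -2574, …, w_{11} = -3360.
Summing k = 1..11 (11 terms) gives -11550.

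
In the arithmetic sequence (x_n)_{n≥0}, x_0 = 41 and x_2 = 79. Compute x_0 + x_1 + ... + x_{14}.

Common difference d = (79 - 41) / (2 - 0) = 19.
x_n = 41 + (n - 0)·19.
x_{14} = 307; S = 15·(41 + 307)/2 = 2610.

2610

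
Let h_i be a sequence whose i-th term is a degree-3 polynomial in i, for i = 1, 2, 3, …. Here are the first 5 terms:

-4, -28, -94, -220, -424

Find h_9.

1st diffs: -24, -66, -126, -204.
2nd diffs: -42, -60, -78.
3rd diffs: -18, -18 (constant).
Newton forward-difference form: h_i = -4 + (-24)·C(i-1,1) + (-42)·C(i-1,2) + (-18)·C(i-1,3).
At i = 9: i-1 = 8, so h_9 = -4 - 192 - 1176 - 1008 = -2380.

-2380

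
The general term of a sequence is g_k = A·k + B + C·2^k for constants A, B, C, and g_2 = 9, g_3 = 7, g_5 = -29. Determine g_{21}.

Write the equations: 2A + B + 4C = 9; 3A + B + 8C = 7; 5A + B + 32C = -29.
Subtracting the first from the second: A + 4C = -2.
Subtracting the second from the third: 2A + 24C = -36.
Solving: C = -2, A = 6, then B = 5.
So g_k = 6·k + 5 + (-2)·2^k; at k=21 this is -4194173.

-4194173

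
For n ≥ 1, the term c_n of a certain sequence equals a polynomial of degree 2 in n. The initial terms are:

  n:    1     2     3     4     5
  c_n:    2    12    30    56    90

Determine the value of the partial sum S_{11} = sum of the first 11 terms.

1892

1st diffs: 10, 18, 26, 34.
2nd diffs: 8, 8, 8 (constant).
So c_n = 4n^2 - 2n.
Continuing: …, 132, 182, 240, 306, …, c_{11} = 462.
Summing n = 1..11 (11 terms) gives 1892.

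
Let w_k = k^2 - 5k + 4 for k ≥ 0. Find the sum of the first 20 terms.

Over k = 0..19: Σk = 190, Σk² = 2470.
Total = (1)·2470 + (-5)·190 + (4)·20 = 1600.

1600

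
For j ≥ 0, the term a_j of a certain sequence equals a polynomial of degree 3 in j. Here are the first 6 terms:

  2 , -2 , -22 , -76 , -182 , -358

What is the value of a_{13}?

1st diffs: -4, -20, -54, -106, -176.
2nd diffs: -16, -34, -52, -70.
3rd diffs: -18, -18, -18 (constant).
Newton forward-difference form: a_j = 2 + (-4)·C(j,1) + (-16)·C(j,2) + (-18)·C(j,3).
At j = 13: j = 13, so a_{13} = 2 - 52 - 1248 - 5148 = -6446.

-6446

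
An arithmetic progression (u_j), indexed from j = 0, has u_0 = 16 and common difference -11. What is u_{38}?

u_j = 16 + (j - 0)·(-11).
u_{38} = 16 + 38·(-11) = -402.

-402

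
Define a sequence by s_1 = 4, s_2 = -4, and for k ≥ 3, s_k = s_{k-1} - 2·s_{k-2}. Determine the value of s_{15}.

372

Step forward from the initial values:
s_3 = -12, s_4 = -4, s_5 = 20, …, s_{12} = -4, s_{13} = -364, s_{14} = -356, s_{15} = 372.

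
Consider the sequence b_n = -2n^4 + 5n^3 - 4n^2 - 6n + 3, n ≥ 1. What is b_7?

b_7 = -2·7^4 + 5·7^3 - 4·7^2 - 6·7 + 3 = -3322.

-3322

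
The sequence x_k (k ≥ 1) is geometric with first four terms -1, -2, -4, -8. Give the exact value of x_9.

-256

Common ratio r = 2.
x_k = (-1)·2^(k-1).
x_9 = (-1)·2^8 = -256.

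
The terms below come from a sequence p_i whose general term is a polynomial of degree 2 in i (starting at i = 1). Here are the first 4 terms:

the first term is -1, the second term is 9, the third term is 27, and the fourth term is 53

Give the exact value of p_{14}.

1st diffs: 10, 18, 26.
2nd diffs: 8, 8 (constant).
So p_i = 4i^2 - 2i - 3.
Evaluating at i = 14 gives p_{14} = 753.

753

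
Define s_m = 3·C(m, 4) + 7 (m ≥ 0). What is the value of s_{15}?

4102

C(15, 4) = 1365, so s_{15} = 4102.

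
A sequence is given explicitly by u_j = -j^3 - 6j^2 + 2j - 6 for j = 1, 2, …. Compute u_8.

u_8 = -1·8^3 - 6·8^2 + 2·8 - 6 = -886.

-886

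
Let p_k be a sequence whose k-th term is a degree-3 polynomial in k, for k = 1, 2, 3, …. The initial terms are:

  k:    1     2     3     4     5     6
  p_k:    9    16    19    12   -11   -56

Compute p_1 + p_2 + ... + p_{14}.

1st diffs: 7, 3, -7, -23, -45.
2nd diffs: -4, -10, -16, -22.
3rd diffs: -6, -6, -6 (constant).
Newton forward-difference form: p_k = 9 + 7·C(k-1,1) + (-4)·C(k-1,2) + (-6)·C(k-1,3).
Continuing: …, -129, -236, -383, -576, …, p_{14} = -1928.
Summing k = 1..14 (14 terms) gives -6699.

-6699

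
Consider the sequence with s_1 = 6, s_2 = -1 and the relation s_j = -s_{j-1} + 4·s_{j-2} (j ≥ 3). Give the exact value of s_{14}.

-512981

s_3 = 25;  s_4 = -29;  s_5 = 129;  …;  s_{11} = 30889;  s_{12} = -77885;  s_{13} = 201441;  s_{14} = -512981.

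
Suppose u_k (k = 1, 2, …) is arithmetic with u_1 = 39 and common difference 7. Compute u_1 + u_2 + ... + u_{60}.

u_k = 39 + (k - 1)·7.
u_{60} = 452; S = 60·(39 + 452)/2 = 14730.

14730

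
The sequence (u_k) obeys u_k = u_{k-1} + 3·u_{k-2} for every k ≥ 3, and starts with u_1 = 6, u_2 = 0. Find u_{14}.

Applying the relation repeatedly:
u_3 = 18; u_4 = 18; u_5 = 72; …; u_{11} = 9144; u_{12} = 20862; u_{13} = 48294; u_{14} = 110880.

110880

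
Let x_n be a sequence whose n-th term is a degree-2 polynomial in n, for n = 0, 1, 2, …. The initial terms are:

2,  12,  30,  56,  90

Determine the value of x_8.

306

1st diffs: 10, 18, 26, 34.
2nd diffs: 8, 8, 8 (constant).
Newton forward-difference form: x_n = 2 + 10·C(n,1) + 8·C(n,2).
At n = 8: n = 8, so x_8 = 2 + 80 + 224 = 306.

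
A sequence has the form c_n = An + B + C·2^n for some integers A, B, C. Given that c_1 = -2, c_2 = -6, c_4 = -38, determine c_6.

-178

The three given values yield: A + B + 2C = -2; 2A + B + 4C = -6; 4A + B + 16C = -38.
Subtracting the first from the second: A + 2C = -4.
Subtracting the second from the third: 2A + 12C = -32.
Solving: C = -3, A = 2, then B = 2.
Therefore c_6 = 12 + 2 + (-3)·64 = -178.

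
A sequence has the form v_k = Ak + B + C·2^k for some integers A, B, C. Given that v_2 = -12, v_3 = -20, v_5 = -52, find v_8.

Write the equations: 2A + B + 4C = -12; 3A + B + 8C = -20; 5A + B + 32C = -52.
Subtracting the first from the second: A + 4C = -8.
Subtracting the second from the third: 2A + 24C = -32.
Solving: C = -1, A = -4, then B = 0.
Hence v_8 = -4·8 + 0 + (-1)·256 = -288.

-288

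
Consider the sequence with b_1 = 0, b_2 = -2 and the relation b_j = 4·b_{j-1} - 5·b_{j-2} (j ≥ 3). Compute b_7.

Compute successive terms:
b_3 = -8, b_4 = -22, b_5 = -48, b_6 = -82, b_7 = -88.

-88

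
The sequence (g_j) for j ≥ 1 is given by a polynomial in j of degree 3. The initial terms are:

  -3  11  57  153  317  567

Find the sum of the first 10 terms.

1st diffs: 14, 46, 96, 164, 250.
2nd diffs: 32, 50, 68, 86.
3rd diffs: 18, 18, 18 (constant).
Newton forward-difference form: g_j = -3 + 14·C(j-1,1) + 32·C(j-1,2) + 18·C(j-1,3).
Continuing: 921, 1397, 2013, 2787.
Summing j = 1..10 (10 terms) gives 8220.

8220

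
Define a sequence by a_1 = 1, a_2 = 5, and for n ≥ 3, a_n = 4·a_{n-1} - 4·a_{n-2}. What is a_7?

Applying the relation repeatedly:
a_3 = 16, a_4 = 44, a_5 = 112, a_6 = 272, a_7 = 640.
(Characteristic roots are 2 and 2.)

640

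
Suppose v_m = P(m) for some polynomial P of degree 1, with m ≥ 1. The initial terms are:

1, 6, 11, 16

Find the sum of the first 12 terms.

1st diffs: 5, 5, 5 (constant).
So v_m = 5m - 4.
Continuing: …, 21, 26, 31, 36, …, v_{12} = 56.
Summing m = 1..12 (12 terms) gives 342.

342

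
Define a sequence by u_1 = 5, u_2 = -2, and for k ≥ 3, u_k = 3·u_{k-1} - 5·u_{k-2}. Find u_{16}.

Iterate the recurrence:
u_3 = -31;  u_4 = -83;  u_5 = -94;  …;  u_{13} = -13819;  u_{14} = 174958;  u_{15} = 593969;  u_{16} = 907117.

907117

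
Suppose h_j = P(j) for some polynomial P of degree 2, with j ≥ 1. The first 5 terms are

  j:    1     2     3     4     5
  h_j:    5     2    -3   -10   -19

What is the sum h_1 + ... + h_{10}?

-325

1st diffs: -3, -5, -7, -9.
2nd diffs: -2, -2, -2 (constant).
Newton forward-difference form: h_j = 5 + (-3)·C(j-1,1) + (-2)·C(j-1,2).
Continuing: …, -30, -43, -58, -75, …, h_{10} = -94.
Summing j = 1..10 (10 terms) gives -325.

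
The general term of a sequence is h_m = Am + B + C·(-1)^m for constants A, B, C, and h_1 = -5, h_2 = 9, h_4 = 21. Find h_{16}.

93

At m = 1, 2, 4: A + B - C = -5; 2A + B + C = 9; 4A + B + C = 21.
Subtracting the first from the second: A + 2C = 14.
Subtracting the second from the third: 2A = 12.
Solving: C = 4, A = 6, then B = -7.
Therefore h_{16} = 96 + (-7) + 4·1 = 93.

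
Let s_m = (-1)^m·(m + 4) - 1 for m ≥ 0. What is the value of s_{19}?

(-1)^19 = -1; m + 4 at m=19 is 23; so s_{19} = -24.

-24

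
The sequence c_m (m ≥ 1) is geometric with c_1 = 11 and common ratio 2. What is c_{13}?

c_m = 11·2^(m-1).
c_{13} = 11·2^12 = 45056.

45056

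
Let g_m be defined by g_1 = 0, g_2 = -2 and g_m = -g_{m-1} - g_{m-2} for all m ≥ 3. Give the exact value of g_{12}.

g_3 = 2  g_4 = 0  g_5 = -2  g_6 = 2  g_7 = 0  g_8 = -2  g_9 = 2  g_{10} = 0  g_{11} = -2  g_{12} = 2.

2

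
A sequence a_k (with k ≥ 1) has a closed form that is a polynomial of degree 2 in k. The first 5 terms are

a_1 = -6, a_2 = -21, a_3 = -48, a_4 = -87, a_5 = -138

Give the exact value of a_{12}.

-831

1st diffs: -15, -27, -39, -51.
2nd diffs: -12, -12, -12 (constant).
So a_k = -6k^2 + 3k - 3.
Evaluating at k = 12 gives a_{12} = -831.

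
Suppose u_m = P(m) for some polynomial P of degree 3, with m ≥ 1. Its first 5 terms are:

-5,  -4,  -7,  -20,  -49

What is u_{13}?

-1577

1st diffs: 1, -3, -13, -29.
2nd diffs: -4, -10, -16.
3rd diffs: -6, -6 (constant).
So u_m = -m^3 + 4m^2 - 4m - 4.
Evaluating at m = 13 gives u_{13} = -1577.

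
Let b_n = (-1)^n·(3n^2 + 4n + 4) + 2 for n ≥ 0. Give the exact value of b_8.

230

(-1)^8 = 1; 3n^2 + 4n + 4 at n=8 is 228; so b_8 = 230.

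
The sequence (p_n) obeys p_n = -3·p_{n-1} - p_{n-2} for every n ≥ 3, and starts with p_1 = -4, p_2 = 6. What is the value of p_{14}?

Compute successive terms:
p_3 = -14  p_4 = 36  p_5 = -94  …  p_{11} = -30254  p_{12} = 79206  p_{13} = -207364  p_{14} = 542886.

542886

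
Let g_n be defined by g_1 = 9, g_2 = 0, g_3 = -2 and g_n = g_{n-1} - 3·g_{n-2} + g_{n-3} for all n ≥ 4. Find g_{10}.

g_4 = 7; g_5 = 13; g_6 = -10; g_7 = -42; g_8 = 1; g_9 = 117; g_{10} = 72.

72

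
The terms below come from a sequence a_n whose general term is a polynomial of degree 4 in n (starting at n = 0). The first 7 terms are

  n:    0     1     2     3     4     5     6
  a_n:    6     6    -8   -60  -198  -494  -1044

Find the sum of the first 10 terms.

-12708

1st diffs: 0, -14, -52, -138, -296, -550.
2nd diffs: -14, -38, -86, -158, -254.
3rd diffs: -24, -48, -72, -96.
4th diffs: -24, -24, -24 (constant).
So a_n = -n^4 + 2n^3 - 6n^2 + 5n + 6.
Continuing: -1968, -3410, -5538.
Summing n = 0..9 (10 terms) gives -12708.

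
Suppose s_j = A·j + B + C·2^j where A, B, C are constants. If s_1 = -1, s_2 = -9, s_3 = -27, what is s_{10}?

The three given values yield: A + B + 2C = -1; 2A + B + 4C = -9; 3A + B + 8C = -27.
Subtracting the first from the second: A + 2C = -8.
Subtracting the second from the third: A + 4C = -18.
Solving: C = -5, A = 2, then B = 7.
Hence s_{10} = 2·10 + 7 + (-5)·1024 = -5093.

-5093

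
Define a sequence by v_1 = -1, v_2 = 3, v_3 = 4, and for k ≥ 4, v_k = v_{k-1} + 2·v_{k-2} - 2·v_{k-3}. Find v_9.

74

Iterate the recurrence:
v_4 = 12; v_5 = 14; v_6 = 30; v_7 = 34; v_8 = 66; v_9 = 74.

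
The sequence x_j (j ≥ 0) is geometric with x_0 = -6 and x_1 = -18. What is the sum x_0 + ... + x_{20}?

-31381059606

Common ratio r = 3.
x_j = (-6)·3^(j-0).
S = (-6)·(3^21 - 1)/(3 - 1) = (-6)·(10460353203 - 1)/(2) = -31381059606.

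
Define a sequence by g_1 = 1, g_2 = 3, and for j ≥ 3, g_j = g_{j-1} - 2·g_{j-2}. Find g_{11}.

Step forward from the initial values:
g_3 = 1;  g_4 = -5;  g_5 = -7;  g_6 = 3;  g_7 = 17;  g_8 = 11;  g_9 = -23;  g_{10} = -45;  g_{11} = 1.

1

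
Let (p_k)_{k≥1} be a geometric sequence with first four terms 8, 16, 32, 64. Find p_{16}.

262144

Common ratio r = 2.
p_k = 8·2^(k-1).
p_{16} = 8·2^15 = 262144.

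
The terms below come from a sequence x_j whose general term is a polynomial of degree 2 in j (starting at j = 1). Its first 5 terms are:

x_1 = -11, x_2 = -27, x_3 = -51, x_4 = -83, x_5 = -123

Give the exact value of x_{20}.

-1683

1st diffs: -16, -24, -32, -40.
2nd diffs: -8, -8, -8 (constant).
Newton forward-difference form: x_j = -11 + (-16)·C(j-1,1) + (-8)·C(j-1,2).
At j = 20: j-1 = 19, so x_{20} = -11 - 304 - 1368 = -1683.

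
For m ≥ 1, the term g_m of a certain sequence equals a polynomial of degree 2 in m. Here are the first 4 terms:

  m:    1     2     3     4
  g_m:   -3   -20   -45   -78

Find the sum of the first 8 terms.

-948

1st diffs: -17, -25, -33.
2nd diffs: -8, -8 (constant).
So g_m = -4m^2 - 5m + 6.
Continuing: -119, -168, -225, -290.
Summing m = 1..8 (8 terms) gives -948.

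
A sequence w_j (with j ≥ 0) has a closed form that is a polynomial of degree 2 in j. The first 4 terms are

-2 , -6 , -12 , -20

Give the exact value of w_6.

-56

1st diffs: -4, -6, -8.
2nd diffs: -2, -2 (constant).
Newton forward-difference form: w_j = -2 + (-4)·C(j,1) + (-2)·C(j,2).
At j = 6: j = 6, so w_6 = -2 - 24 - 30 = -56.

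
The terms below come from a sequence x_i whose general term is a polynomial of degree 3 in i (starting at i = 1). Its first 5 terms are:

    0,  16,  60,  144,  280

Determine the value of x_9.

1584

1st diffs: 16, 44, 84, 136.
2nd diffs: 28, 40, 52.
3rd diffs: 12, 12 (constant).
Newton forward-difference form: x_i = 16·C(i-1,1) + 28·C(i-1,2) + 12·C(i-1,3).
At i = 9: i-1 = 8, so x_9 = 128 + 784 + 672 = 1584.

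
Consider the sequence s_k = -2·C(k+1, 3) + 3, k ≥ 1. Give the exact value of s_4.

C(5, 3) = 10, so s_4 = -17.

-17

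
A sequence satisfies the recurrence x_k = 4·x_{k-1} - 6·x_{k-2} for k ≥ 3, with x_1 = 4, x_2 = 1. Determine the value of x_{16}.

Compute successive terms:
x_3 = -20;  x_4 = -86;  x_5 = -224;  …;  x_{13} = -121856;  x_{14} = -626624;  x_{15} = -1775360;  x_{16} = -3341696.

-3341696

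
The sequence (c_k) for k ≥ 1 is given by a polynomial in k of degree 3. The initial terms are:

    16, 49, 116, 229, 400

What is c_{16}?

1st diffs: 33, 67, 113, 171.
2nd diffs: 34, 46, 58.
3rd diffs: 12, 12 (constant).
So c_k = 2k^3 + 5k^2 + 4k + 5.
Evaluating at k = 16 gives c_{16} = 9541.

9541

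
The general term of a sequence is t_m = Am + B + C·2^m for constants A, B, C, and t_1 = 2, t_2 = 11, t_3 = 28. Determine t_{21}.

Plug in m = 1, 2, 3: A + B + 2C = 2; 2A + B + 4C = 11; 3A + B + 8C = 28.
Subtracting the first from the second: A + 2C = 9.
Subtracting the second from the third: A + 4C = 17.
Solving: C = 4, A = 1, then B = -7.
Therefore t_{21} = 21 + (-7) + 4·2097152 = 8388622.

8388622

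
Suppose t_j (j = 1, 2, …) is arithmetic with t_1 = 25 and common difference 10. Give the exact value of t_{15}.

t_j = 25 + (j - 1)·10.
t_{15} = 25 + 14·10 = 165.

165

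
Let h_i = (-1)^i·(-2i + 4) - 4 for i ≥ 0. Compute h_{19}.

30

(-1)^19 = -1; -2i + 4 at i=19 is -34; so h_{19} = 30.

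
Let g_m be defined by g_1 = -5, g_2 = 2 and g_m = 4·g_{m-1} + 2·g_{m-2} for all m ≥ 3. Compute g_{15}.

Applying the relation repeatedly:
g_3 = -2, g_4 = -4, g_5 = -20, …, g_{12} = -683584, g_{13} = -3041600, g_{14} = -13533568, g_{15} = -60217472.

-60217472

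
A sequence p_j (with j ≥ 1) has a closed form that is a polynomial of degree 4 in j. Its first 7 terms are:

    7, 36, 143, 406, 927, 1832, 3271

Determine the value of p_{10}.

1st diffs: 29, 107, 263, 521, 905, 1439.
2nd diffs: 78, 156, 258, 384, 534.
3rd diffs: 78, 102, 126, 150.
4th diffs: 24, 24, 24 (constant).
So p_j = j^4 + 3j^3 - 4j^2 + 5j + 2.
Evaluating at j = 10 gives p_{10} = 12652.

12652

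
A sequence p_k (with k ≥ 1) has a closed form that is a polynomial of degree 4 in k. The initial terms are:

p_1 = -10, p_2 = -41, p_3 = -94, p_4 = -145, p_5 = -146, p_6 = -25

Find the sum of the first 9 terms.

2994

1st diffs: -31, -53, -51, -1, 121.
2nd diffs: -22, 2, 50, 122.
3rd diffs: 24, 48, 72.
4th diffs: 24, 24 (constant).
So p_k = k^4 - 6k^3 - 4k - 1.
Continuing: 314, 991, 2150.
Summing k = 1..9 (9 terms) gives 2994.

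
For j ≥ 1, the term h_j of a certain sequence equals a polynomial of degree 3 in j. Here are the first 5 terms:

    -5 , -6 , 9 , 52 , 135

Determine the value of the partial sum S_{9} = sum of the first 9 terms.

2775

1st diffs: -1, 15, 43, 83.
2nd diffs: 16, 28, 40.
3rd diffs: 12, 12 (constant).
Newton forward-difference form: h_j = -5 + (-1)·C(j-1,1) + 16·C(j-1,2) + 12·C(j-1,3).
Continuing: 270, 469, 744, 1107.
Summing j = 1..9 (9 terms) gives 2775.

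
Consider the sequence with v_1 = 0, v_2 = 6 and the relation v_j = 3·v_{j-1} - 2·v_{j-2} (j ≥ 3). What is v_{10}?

Applying the relation repeatedly:
v_3 = 18; v_4 = 42; v_5 = 90; v_6 = 186; v_7 = 378; v_8 = 762; v_9 = 1530; v_{10} = 3066.
(Characteristic roots are 2 and 1.)

3066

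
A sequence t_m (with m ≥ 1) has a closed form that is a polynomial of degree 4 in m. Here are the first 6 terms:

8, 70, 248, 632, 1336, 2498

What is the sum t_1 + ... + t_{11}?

1st diffs: 62, 178, 384, 704, 1162.
2nd diffs: 116, 206, 320, 458.
3rd diffs: 90, 114, 138.
4th diffs: 24, 24 (constant).
Newton forward-difference form: t_m = 8 + 62·C(m-1,1) + 116·C(m-1,2) + 90·C(m-1,3) + 24·C(m-1,4).
Continuing: …, 4280, 6868, 10472, 15326, …, t_{11} = 21688.
Summing m = 1..11 (11 terms) gives 63426.

63426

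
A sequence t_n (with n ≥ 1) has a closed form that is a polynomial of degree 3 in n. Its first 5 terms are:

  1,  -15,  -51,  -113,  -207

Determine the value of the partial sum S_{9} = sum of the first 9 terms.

1st diffs: -16, -36, -62, -94.
2nd diffs: -20, -26, -32.
3rd diffs: -6, -6 (constant).
Newton forward-difference form: t_n = 1 + (-16)·C(n-1,1) + (-20)·C(n-1,2) + (-6)·C(n-1,3).
Continuing: -339, -515, -741, -1023.
Summing n = 1..9 (9 terms) gives -3003.

-3003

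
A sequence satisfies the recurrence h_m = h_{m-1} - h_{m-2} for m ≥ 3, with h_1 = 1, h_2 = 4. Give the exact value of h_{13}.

Step forward from the initial values:
h_3 = 3  h_4 = -1  h_5 = -4  …  h_{10} = -1  h_{11} = -4  h_{12} = -3  h_{13} = 1.

1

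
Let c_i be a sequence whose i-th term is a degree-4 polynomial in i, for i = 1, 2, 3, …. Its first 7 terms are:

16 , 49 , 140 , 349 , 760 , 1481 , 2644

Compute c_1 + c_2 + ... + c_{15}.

1st diffs: 33, 91, 209, 411, 721, 1163.
2nd diffs: 58, 118, 202, 310, 442.
3rd diffs: 60, 84, 108, 132.
4th diffs: 24, 24, 24 (constant).
Newton forward-difference form: c_i = 16 + 33·C(i-1,1) + 58·C(i-1,2) + 60·C(i-1,3) + 24·C(i-1,4).
Continuing: …, 4405, 6944, 10465, 15196, …, c_{15} = 51620.
Summing i = 1..15 (15 terms) gives 184067.

184067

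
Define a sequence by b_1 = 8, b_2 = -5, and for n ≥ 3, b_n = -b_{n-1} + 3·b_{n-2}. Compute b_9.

Iterate the recurrence:
b_3 = 29;  b_4 = -44;  b_5 = 131;  b_6 = -263;  b_7 = 656;  b_8 = -1445;  b_9 = 3413.

3413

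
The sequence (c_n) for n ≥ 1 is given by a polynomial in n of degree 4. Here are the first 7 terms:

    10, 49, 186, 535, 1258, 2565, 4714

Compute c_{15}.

99018

1st diffs: 39, 137, 349, 723, 1307, 2149.
2nd diffs: 98, 212, 374, 584, 842.
3rd diffs: 114, 162, 210, 258.
4th diffs: 48, 48, 48 (constant).
Newton forward-difference form: c_n = 10 + 39·C(n-1,1) + 98·C(n-1,2) + 114·C(n-1,3) + 48·C(n-1,4).
At n = 15: n-1 = 14, so c_{15} = 10 + 546 + 8918 + 41496 + 48048 = 99018.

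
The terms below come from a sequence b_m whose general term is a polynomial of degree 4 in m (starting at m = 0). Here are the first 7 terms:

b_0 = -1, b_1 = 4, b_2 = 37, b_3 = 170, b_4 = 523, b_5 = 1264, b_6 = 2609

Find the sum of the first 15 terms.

1st diffs: 5, 33, 133, 353, 741, 1345.
2nd diffs: 28, 100, 220, 388, 604.
3rd diffs: 72, 120, 168, 216.
4th diffs: 48, 48, 48 (constant).
Newton forward-difference form: b_m = -1 + 5·C(m,1) + 28·C(m,2) + 72·C(m,3) + 48·C(m,4).
Continuing: …, 4822, 8215, 13148, 20029, …, b_{14} = 76873.
Summing m = 0..14 (15 terms) gives 255674.

255674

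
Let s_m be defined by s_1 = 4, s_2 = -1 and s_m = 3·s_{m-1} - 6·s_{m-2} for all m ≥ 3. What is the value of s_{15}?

898857

s_3 = -27;  s_4 = -75;  s_5 = -63;  …;  s_{12} = -23571;  s_{13} = 158193;  s_{14} = 616005;  s_{15} = 898857.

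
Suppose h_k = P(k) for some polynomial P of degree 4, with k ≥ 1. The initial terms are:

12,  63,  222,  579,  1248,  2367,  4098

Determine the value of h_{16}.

85827

1st diffs: 51, 159, 357, 669, 1119, 1731.
2nd diffs: 108, 198, 312, 450, 612.
3rd diffs: 90, 114, 138, 162.
4th diffs: 24, 24, 24 (constant).
Newton forward-difference form: h_k = 12 + 51·C(k-1,1) + 108·C(k-1,2) + 90·C(k-1,3) + 24·C(k-1,4).
At k = 16: k-1 = 15, so h_{16} = 12 + 765 + 11340 + 40950 + 32760 = 85827.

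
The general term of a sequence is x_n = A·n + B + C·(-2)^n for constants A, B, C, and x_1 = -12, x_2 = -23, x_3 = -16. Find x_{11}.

Write the equations: A + B - 2C = -12; 2A + B + 4C = -23; 3A + B - 8C = -16.
Subtracting the first from the second: A + 6C = -11.
Subtracting the second from the third: A - 12C = 7.
Solving: C = -1, A = -5, then B = -9.
So x_n = -5·n + (-9) + (-1)·(-2)^n; at n=11 this is 1984.

1984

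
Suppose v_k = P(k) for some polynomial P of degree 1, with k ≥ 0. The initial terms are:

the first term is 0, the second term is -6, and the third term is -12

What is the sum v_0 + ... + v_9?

-270

1st diffs: -6, -6 (constant).
So v_k = -6k.
Continuing: …, -18, -24, -30, -36, …, v_9 = -54.
Summing k = 0..9 (10 terms) gives -270.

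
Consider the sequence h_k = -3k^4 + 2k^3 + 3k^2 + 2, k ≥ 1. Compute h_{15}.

h_{15} = -3·15^4 + 2·15^3 + 3·15^2 + 2 = -144448.

-144448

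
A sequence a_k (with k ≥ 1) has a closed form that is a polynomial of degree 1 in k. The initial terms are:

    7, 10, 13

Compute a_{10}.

1st diffs: 3, 3 (constant).
So a_k = 3k + 4.
Evaluating at k = 10 gives a_{10} = 34.

34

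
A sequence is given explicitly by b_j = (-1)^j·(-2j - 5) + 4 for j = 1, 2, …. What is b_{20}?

-41

(-1)^20 = 1; -2j - 5 at j=20 is -45; so b_{20} = -41.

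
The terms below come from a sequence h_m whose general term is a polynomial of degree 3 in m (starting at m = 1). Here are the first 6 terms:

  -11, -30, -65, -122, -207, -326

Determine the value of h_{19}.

-7697

1st diffs: -19, -35, -57, -85, -119.
2nd diffs: -16, -22, -28, -34.
3rd diffs: -6, -6, -6 (constant).
So h_m = -m^3 - 2m^2 - 6m - 2.
Evaluating at m = 19 gives h_{19} = -7697.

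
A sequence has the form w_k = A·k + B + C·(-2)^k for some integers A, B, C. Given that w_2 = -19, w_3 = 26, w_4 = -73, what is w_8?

At k = 2, 3, 4: 2A + B + 4C = -19; 3A + B - 8C = 26; 4A + B + 16C = -73.
Subtracting the first from the second: A - 12C = 45.
Subtracting the second from the third: A + 24C = -99.
Solving: C = -4, A = -3, then B = 3.
Therefore w_8 = -24 + 3 + (-4)·256 = -1045.

-1045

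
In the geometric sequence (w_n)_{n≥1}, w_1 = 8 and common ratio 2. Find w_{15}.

w_n = 8·2^(n-1).
w_{15} = 8·2^14 = 131072.

131072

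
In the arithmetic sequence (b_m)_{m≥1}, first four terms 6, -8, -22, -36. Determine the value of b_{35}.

Common difference d = -14.
b_m = 6 + (m - 1)·(-14).
b_{35} = 6 + 34·(-14) = -470.

-470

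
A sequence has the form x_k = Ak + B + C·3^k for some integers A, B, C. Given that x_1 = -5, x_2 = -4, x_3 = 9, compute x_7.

At k = 1, 2, 3: A + B + 3C = -5; 2A + B + 9C = -4; 3A + B + 27C = 9.
Subtracting the first from the second: A + 6C = 1.
Subtracting the second from the third: A + 18C = 13.
Solving: C = 1, A = -5, then B = -3.
So x_k = -5·k + (-3) + 1·3^k; at k=7 this is 2149.

2149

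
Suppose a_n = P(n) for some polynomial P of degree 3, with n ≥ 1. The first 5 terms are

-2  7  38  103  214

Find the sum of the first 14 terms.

20811

1st diffs: 9, 31, 65, 111.
2nd diffs: 22, 34, 46.
3rd diffs: 12, 12 (constant).
Newton forward-difference form: a_n = -2 + 9·C(n-1,1) + 22·C(n-1,2) + 12·C(n-1,3).
Continuing: …, 383, 622, 943, 1358, …, a_{14} = 5263.
Summing n = 1..14 (14 terms) gives 20811.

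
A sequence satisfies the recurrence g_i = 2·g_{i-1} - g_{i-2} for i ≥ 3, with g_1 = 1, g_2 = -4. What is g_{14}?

-64

Applying the relation repeatedly:
g_3 = -9; g_4 = -14; g_5 = -19; …; g_{11} = -49; g_{12} = -54; g_{13} = -59; g_{14} = -64.
(Characteristic roots are 1 and 1.)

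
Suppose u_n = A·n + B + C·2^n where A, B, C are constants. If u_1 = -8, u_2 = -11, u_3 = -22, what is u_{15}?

-131002

The three given values yield: A + B + 2C = -8; 2A + B + 4C = -11; 3A + B + 8C = -22.
Subtracting the first from the second: A + 2C = -3.
Subtracting the second from the third: A + 4C = -11.
Solving: C = -4, A = 5, then B = -5.
Hence u_{15} = 5·15 + (-5) + (-4)·32768 = -131002.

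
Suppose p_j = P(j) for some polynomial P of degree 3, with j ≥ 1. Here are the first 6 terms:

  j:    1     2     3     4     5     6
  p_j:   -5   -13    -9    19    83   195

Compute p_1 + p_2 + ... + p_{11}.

5445

1st diffs: -8, 4, 28, 64, 112.
2nd diffs: 12, 24, 36, 48.
3rd diffs: 12, 12, 12 (constant).
Newton forward-difference form: p_j = -5 + (-8)·C(j-1,1) + 12·C(j-1,2) + 12·C(j-1,3).
Continuing: …, 367, 611, 939, 1363, …, p_{11} = 1895.
Summing j = 1..11 (11 terms) gives 5445.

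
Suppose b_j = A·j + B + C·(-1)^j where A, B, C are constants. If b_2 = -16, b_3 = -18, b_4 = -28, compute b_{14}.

-88

Write the equations: 2A + B + C = -16; 3A + B - C = -18; 4A + B + C = -28.
Subtracting the first from the second: A - 2C = -2.
Subtracting the second from the third: A + 2C = -10.
Solving: C = -2, A = -6, then B = -2.
Therefore b_{14} = -84 + (-2) + (-2)·1 = -88.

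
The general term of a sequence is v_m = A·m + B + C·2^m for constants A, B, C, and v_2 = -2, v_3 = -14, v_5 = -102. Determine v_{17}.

Plug in m = 2, 3, 5: 2A + B + 4C = -2; 3A + B + 8C = -14; 5A + B + 32C = -102.
Subtracting the first from the second: A + 4C = -12.
Subtracting the second from the third: 2A + 24C = -88.
Solving: C = -4, A = 4, then B = 6.
Therefore v_{17} = 68 + 6 + (-4)·131072 = -524214.

-524214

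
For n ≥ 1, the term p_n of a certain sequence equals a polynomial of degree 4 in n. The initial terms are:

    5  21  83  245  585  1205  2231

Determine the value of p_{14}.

36405

1st diffs: 16, 62, 162, 340, 620, 1026.
2nd diffs: 46, 100, 178, 280, 406.
3rd diffs: 54, 78, 102, 126.
4th diffs: 24, 24, 24 (constant).
Newton forward-difference form: p_n = 5 + 16·C(n-1,1) + 46·C(n-1,2) + 54·C(n-1,3) + 24·C(n-1,4).
At n = 14: n-1 = 13, so p_{14} = 5 + 208 + 3588 + 15444 + 17160 = 36405.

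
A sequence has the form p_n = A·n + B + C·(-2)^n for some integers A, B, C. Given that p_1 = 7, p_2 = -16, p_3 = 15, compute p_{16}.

At n = 1, 2, 3: A + B - 2C = 7; 2A + B + 4C = -16; 3A + B - 8C = 15.
Subtracting the first from the second: A + 6C = -23.
Subtracting the second from the third: A - 12C = 31.
Solving: C = -3, A = -5, then B = 6.
So p_n = -5·n + 6 + (-3)·(-2)^n; at n=16 this is -196682.

-196682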